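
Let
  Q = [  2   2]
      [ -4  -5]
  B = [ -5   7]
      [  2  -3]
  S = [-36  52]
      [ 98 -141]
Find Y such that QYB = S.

Isolating Y: multiply by Q⁻¹ from the left and B⁻¹ from the right, so Y = Q⁻¹SB⁻¹.
Q has determinant -2; Q⁻¹ = [[5/2, 1], [-2, -1]].
det B = 1, so B⁻¹ = [[-3, -7], [-2, -5]].
Q⁻¹S = [[8, -11], [-26, 37]].
Y = (Q⁻¹S)B⁻¹ = [[-2, -1], [4, -3]].

Y = [[-2, -1], [4, -3]]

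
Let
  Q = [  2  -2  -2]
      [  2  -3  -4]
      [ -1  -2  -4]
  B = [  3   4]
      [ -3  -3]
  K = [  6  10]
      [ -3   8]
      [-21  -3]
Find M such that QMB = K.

M = [[-4, -5], [-5, -2], [-1, -4]]

Left-multiply by Q⁻¹ and right-multiply by B⁻¹: M = Q⁻¹KB⁻¹.
det Q = -2; the adjugate gives Q⁻¹ = [[-2, 2, -1], [-6, 5, -2], [7/2, -3, 1]].
B has determinant 3; B⁻¹ = [[-1, -4/3], [1, 1]].
Q⁻¹K = [[3, -1], [-9, -14], [9, 8]].
M = (Q⁻¹K)B⁻¹ = [[-4, -5], [-5, -2], [-1, -4]].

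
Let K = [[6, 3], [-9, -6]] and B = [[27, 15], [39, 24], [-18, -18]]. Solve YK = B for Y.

Y = [[3, -1], [2, -3], [6, 6]]

K is on the right of Y, so right-multiply by K⁻¹: Y = BK⁻¹.
K has determinant -9; K⁻¹ = [[2/3, 1/3], [-1, -2/3]].
Y = BK⁻¹ = [[27, 15], [39, 24], [-18, -18]] · [[2/3, 1/3], [-1, -2/3]] = [[3, -1], [2, -3], [6, 6]].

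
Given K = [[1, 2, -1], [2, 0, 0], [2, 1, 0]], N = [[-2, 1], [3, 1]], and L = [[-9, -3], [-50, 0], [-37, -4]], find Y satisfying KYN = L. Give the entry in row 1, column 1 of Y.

Isolating Y: multiply by K⁻¹ from the left and N⁻¹ from the right, so Y = K⁻¹LN⁻¹.
det K = -2; the adjugate gives K⁻¹ = [[0, 1/2, 0], [0, -1, 1], [-1, -3/2, 2]].
N has determinant -5; N⁻¹ = [[-1/5, 1/5], [3/5, 2/5]].
K⁻¹L = [[-25, 0], [13, -4], [10, -5]].
Y = (K⁻¹L)N⁻¹ = [[5, -5], [-5, 1], [-5, 0]].

5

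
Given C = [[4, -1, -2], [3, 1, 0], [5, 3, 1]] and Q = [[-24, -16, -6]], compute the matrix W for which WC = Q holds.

W = [[0, 2, -6]]

Right-multiplying both sides by C⁻¹ gives W = QC⁻¹.
det C = -1; the adjugate gives C⁻¹ = [[-1, 5, -2], [3, -14, 6], [-4, 17, -7]].
W = QC⁻¹ = [[-24, -16, -6]] · [[-1, 5, -2], [3, -14, 6], [-4, 17, -7]] = [[0, 2, -6]].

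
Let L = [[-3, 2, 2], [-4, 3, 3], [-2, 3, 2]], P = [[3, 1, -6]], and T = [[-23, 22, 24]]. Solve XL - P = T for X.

XL = T + P = [[-20, 23, 18]].
L is on the right of X, so right-multiply by L⁻¹: X = (T + P)L⁻¹.
det L = 1; the adjugate gives L⁻¹ = [[-3, 2, 0], [2, -2, 1], [-6, 5, -1]].
X = (T + P)L⁻¹ = [[-2, 4, 5]].

X = [[-2, 4, 5]]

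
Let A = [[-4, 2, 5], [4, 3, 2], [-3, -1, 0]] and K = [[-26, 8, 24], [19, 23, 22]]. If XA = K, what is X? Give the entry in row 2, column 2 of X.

6

A is on the right of X, so right-multiply by A⁻¹: X = KA⁻¹.
det A = 5; the adjugate gives A⁻¹ = [[2/5, -1, -11/5], [-6/5, 3, 28/5], [1, -2, -4]].
X = KA⁻¹ = [[-26, 8, 24], [19, 23, 22]] · [[2/5, -1, -11/5], [-6/5, 3, 28/5], [1, -2, -4]] = [[4, 2, 6], [2, 6, -1]].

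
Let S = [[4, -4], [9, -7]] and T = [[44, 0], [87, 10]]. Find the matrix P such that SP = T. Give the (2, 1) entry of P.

Since S multiplies P on the left, P = S⁻¹T.
det S = 8; the adjugate gives S⁻¹ = [[-7/8, 1/2], [-9/8, 1/2]].
P = S⁻¹T = [[-7/8, 1/2], [-9/8, 1/2]] · [[44, 0], [87, 10]] = [[5, 5], [-6, 5]].

-6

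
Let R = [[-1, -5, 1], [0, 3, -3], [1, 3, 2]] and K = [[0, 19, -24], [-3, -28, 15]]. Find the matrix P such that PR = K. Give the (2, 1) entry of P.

R is on the right of P, so right-multiply by R⁻¹: P = KR⁻¹.
det R = -3, so R⁻¹ = [[-5, -13/3, -4], [1, 1, 1], [1, 2/3, 1]].
P = KR⁻¹ = [[0, 19, -24], [-3, -28, 15]] · [[-5, -13/3, -4], [1, 1, 1], [1, 2/3, 1]] = [[-5, 3, -5], [2, -5, -1]].

2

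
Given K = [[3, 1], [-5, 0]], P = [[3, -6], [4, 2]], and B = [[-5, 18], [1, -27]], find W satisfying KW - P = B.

W = [[-1, 5], [1, -3]]

KW = B + P = [[-2, 12], [5, -25]].
Left-multiplying both sides by K⁻¹ gives W = K⁻¹(B + P).
det K = 5; the adjugate gives K⁻¹ = [[0, -1/5], [1, 3/5]].
W = K⁻¹(B + P) = [[-1, 5], [1, -3]].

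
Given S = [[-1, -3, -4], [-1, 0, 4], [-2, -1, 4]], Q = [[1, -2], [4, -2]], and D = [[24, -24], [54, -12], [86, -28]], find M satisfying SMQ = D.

M = [[-2, -4], [2, -4], [-3, 3]]

M = S⁻¹DQ⁻¹ (apply S⁻¹ on the left and Q⁻¹ on the right).
det S = 4, so S⁻¹ = [[1, 4, -3], [-1, -3, 2], [1/4, 5/4, -3/4]].
Q has determinant 6; Q⁻¹ = [[-1/3, 1/3], [-2/3, 1/6]].
S⁻¹D = [[-18, 12], [-14, 4], [9, 0]].
M = (S⁻¹D)Q⁻¹ = [[-2, -4], [2, -4], [-3, 3]].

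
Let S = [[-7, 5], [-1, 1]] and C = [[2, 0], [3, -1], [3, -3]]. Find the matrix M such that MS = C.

Since S sits to the right of M, M = CS⁻¹.
det S = -2, so S⁻¹ = [[-1/2, 5/2], [-1/2, 7/2]].
M = CS⁻¹ = [[2, 0], [3, -1], [3, -3]] · [[-1/2, 5/2], [-1/2, 7/2]] = [[-1, 5], [-1, 4], [0, -3]].

M = [[-1, 5], [-1, 4], [0, -3]]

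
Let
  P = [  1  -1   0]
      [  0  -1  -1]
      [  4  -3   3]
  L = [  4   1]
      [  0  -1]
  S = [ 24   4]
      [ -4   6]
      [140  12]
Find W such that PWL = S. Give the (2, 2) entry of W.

3

W = P⁻¹SL⁻¹ (apply P⁻¹ on the left and L⁻¹ on the right).
P has determinant -2; P⁻¹ = [[3, -3/2, -1/2], [2, -3/2, -1/2], [-2, 1/2, 1/2]].
L has determinant -4; L⁻¹ = [[1/4, 1/4], [0, -1]].
P⁻¹S = [[8, -3], [-16, -7], [20, 1]].
W = (P⁻¹S)L⁻¹ = [[2, 5], [-4, 3], [5, 4]].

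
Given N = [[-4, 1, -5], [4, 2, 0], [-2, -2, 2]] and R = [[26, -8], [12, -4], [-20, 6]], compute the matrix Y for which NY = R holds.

Y = [[0, 1], [6, -4], [-4, 0]]

N is on the left of Y, so left-multiply by N⁻¹: Y = N⁻¹R.
det N = -4; the adjugate gives N⁻¹ = [[-1, -2, -5/2], [2, 9/2, 5], [1, 5/2, 3]].
Y = N⁻¹R = [[-1, -2, -5/2], [2, 9/2, 5], [1, 5/2, 3]] · [[26, -8], [12, -4], [-20, 6]] = [[0, 1], [6, -4], [-4, 0]].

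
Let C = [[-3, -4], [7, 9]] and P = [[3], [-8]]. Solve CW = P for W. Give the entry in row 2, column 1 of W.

C is on the left of W, so left-multiply by C⁻¹: W = C⁻¹P.
det C = 1; the adjugate gives C⁻¹ = [[9, 4], [-7, -3]].
W = C⁻¹P = [[9, 4], [-7, -3]] · [[3], [-8]] = [[-5], [3]].

3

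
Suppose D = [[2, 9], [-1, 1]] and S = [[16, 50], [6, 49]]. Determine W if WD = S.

W = [[6, -4], [5, 4]]

Right-multiplying both sides by D⁻¹ gives W = SD⁻¹.
det D = 11, so D⁻¹ = [[1/11, -9/11], [1/11, 2/11]].
W = SD⁻¹ = [[16, 50], [6, 49]] · [[1/11, -9/11], [1/11, 2/11]] = [[6, -4], [5, 4]].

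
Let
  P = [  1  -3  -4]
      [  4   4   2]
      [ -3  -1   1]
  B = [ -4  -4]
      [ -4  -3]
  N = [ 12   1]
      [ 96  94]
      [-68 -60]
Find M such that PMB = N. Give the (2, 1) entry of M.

0

M = P⁻¹NB⁻¹ (apply P⁻¹ on the left and B⁻¹ on the right).
P has determinant 4; P⁻¹ = [[3/2, 7/4, 5/2], [-5/2, -11/4, -9/2], [2, 5/2, 4]].
det B = -4; the adjugate gives B⁻¹ = [[3/4, -1], [-1, 1]].
P⁻¹N = [[16, 16], [12, 9], [-8, -3]].
M = (P⁻¹N)B⁻¹ = [[-4, 0], [0, -3], [-3, 5]].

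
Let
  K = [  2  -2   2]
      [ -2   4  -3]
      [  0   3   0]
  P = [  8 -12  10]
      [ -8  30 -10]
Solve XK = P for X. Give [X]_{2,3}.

Right-multiplying both sides by K⁻¹ gives X = PK⁻¹.
det K = 6; the adjugate gives K⁻¹ = [[3/2, 1, -1/3], [0, 0, 1/3], [-1, -1, 2/3]].
X = PK⁻¹ = [[8, -12, 10], [-8, 30, -10]] · [[3/2, 1, -1/3], [0, 0, 1/3], [-1, -1, 2/3]] = [[2, -2, 0], [-2, 2, 6]].

6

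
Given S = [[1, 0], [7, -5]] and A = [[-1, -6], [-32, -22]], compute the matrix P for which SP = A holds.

P = [[-1, -6], [5, -4]]

Left-multiplying both sides by S⁻¹ gives P = S⁻¹A.
det S = -5, so S⁻¹ = [[1, 0], [7/5, -1/5]].
P = S⁻¹A = [[1, 0], [7/5, -1/5]] · [[-1, -6], [-32, -22]] = [[-1, -6], [5, -4]].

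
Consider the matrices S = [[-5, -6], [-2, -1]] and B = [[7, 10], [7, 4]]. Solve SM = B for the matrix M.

M = [[-5, -2], [3, 0]]

Since S multiplies M on the left, M = S⁻¹B.
det S = -7; the adjugate gives S⁻¹ = [[1/7, -6/7], [-2/7, 5/7]].
M = S⁻¹B = [[1/7, -6/7], [-2/7, 5/7]] · [[7, 10], [7, 4]] = [[-5, -2], [3, 0]].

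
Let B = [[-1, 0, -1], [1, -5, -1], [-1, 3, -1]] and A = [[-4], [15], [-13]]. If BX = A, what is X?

Since B multiplies X on the left, X = B⁻¹A.
B has determinant -6; B⁻¹ = [[-4/3, 1/2, 5/6], [-1/3, 0, 1/3], [1/3, -1/2, -5/6]].
X = B⁻¹A = [[-4/3, 1/2, 5/6], [-1/3, 0, 1/3], [1/3, -1/2, -5/6]] · [[-4], [15], [-13]] = [[2], [-3], [2]].

X = [[2], [-3], [2]]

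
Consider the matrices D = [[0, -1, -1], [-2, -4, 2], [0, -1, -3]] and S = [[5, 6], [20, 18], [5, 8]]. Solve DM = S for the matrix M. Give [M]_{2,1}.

Left-multiplying both sides by D⁻¹ gives M = D⁻¹S.
det D = 4; the adjugate gives D⁻¹ = [[7/2, -1/2, -3/2], [-3/2, 0, 1/2], [1/2, 0, -1/2]].
M = D⁻¹S = [[7/2, -1/2, -3/2], [-3/2, 0, 1/2], [1/2, 0, -1/2]] · [[5, 6], [20, 18], [5, 8]] = [[0, 0], [-5, -5], [0, -1]].

-5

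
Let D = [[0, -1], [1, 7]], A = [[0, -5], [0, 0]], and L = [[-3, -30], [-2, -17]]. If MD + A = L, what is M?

M = [[4, -3], [3, -2]]

MD = L − A = [[-3, -25], [-2, -17]].
Since D sits to the right of M, M = (L − A)D⁻¹.
det D = 1; the adjugate gives D⁻¹ = [[7, 1], [-1, 0]].
M = (L − A)D⁻¹ = [[4, -3], [3, -2]].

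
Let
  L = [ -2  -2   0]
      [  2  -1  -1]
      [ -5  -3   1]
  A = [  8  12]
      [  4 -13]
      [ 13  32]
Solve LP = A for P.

P = [[1, -5], [-5, -1], [3, 4]]

Left-multiplying both sides by L⁻¹ gives P = L⁻¹A.
det L = 2, so L⁻¹ = [[-2, 1, 1], [3/2, -1, -1], [-11/2, 2, 3]].
P = L⁻¹A = [[-2, 1, 1], [3/2, -1, -1], [-11/2, 2, 3]] · [[8, 12], [4, -13], [13, 32]] = [[1, -5], [-5, -1], [3, 4]].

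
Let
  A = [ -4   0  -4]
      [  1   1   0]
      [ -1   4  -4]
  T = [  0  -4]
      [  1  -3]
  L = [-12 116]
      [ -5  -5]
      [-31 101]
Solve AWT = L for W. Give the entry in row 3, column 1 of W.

3

Isolating W: multiply by A⁻¹ from the left and T⁻¹ from the right, so W = A⁻¹LT⁻¹.
det A = -4; the adjugate gives A⁻¹ = [[1, 4, -1], [-1, -3, 1], [-5/4, -4, 1]].
det T = 4, so T⁻¹ = [[-3/4, 1], [-1/4, 0]].
A⁻¹L = [[-1, -5], [-4, 0], [4, -24]].
W = (A⁻¹L)T⁻¹ = [[2, -1], [3, -4], [3, 4]].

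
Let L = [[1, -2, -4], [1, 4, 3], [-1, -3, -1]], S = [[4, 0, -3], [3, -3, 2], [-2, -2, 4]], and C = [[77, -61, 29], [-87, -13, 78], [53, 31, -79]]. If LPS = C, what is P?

Isolating P: multiply by L⁻¹ from the left and S⁻¹ from the right, so P = L⁻¹CS⁻¹.
L has determinant 5; L⁻¹ = [[1, 2, 2], [-2/5, -1, -7/5], [1/5, 1, 6/5]].
det S = 4; the adjugate gives S⁻¹ = [[-2, 3/2, -9/4], [-4, 5/2, -17/4], [-3, 2, -3]].
L⁻¹C = [[9, -25, 27], [-18, -6, 21], [-8, 12, -11]].
P = (L⁻¹C)S⁻¹ = [[1, 5, 5], [-3, 0, 3], [1, -4, 0]].

P = [[1, 5, 5], [-3, 0, 3], [1, -4, 0]]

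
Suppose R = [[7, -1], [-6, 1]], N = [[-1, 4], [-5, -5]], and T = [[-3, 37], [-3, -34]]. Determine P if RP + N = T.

P = [[0, 4], [2, -5]]

RP = T − N = [[-2, 33], [2, -29]].
Left-multiplying both sides by R⁻¹ gives P = R⁻¹(T − N).
R has determinant 1; R⁻¹ = [[1, 1], [6, 7]].
P = R⁻¹(T − N) = [[0, 4], [2, -5]].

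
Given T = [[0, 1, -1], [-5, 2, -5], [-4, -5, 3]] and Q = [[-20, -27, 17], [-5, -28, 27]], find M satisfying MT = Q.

M = [[-2, 0, 5], [3, -3, 5]]

Since T sits to the right of M, M = QT⁻¹.
T has determinant 2; T⁻¹ = [[-19/2, 1, -3/2], [35/2, -2, 5/2], [33/2, -2, 5/2]].
M = QT⁻¹ = [[-20, -27, 17], [-5, -28, 27]] · [[-19/2, 1, -3/2], [35/2, -2, 5/2], [33/2, -2, 5/2]] = [[-2, 0, 5], [3, -3, 5]].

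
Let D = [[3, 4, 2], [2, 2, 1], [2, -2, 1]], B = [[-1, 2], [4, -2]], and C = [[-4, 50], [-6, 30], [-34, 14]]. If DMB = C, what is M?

M = D⁻¹CB⁻¹ (apply D⁻¹ on the left and B⁻¹ on the right).
det D = -4; the adjugate gives D⁻¹ = [[-1, 2, 0], [0, 1/4, -1/4], [2, -7/2, 1/2]].
B has determinant -6; B⁻¹ = [[1/3, 1/3], [2/3, 1/6]].
D⁻¹C = [[-8, 10], [7, 4], [-4, 2]].
M = (D⁻¹C)B⁻¹ = [[4, -1], [5, 3], [0, -1]].

M = [[4, -1], [5, 3], [0, -1]]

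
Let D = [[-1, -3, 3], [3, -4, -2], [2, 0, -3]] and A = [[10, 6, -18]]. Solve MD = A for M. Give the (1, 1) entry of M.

Right-multiplying both sides by D⁻¹ gives M = AD⁻¹.
det D = -3; the adjugate gives D⁻¹ = [[-4, 3, -6], [-5/3, 1, -7/3], [-8/3, 2, -13/3]].
M = AD⁻¹ = [[10, 6, -18]] · [[-4, 3, -6], [-5/3, 1, -7/3], [-8/3, 2, -13/3]] = [[-2, 0, 4]].

-2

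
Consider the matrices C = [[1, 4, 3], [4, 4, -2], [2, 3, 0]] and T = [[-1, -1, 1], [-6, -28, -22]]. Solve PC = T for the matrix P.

P = [[1, 1, -3], [-6, 2, -4]]

Since C sits to the right of P, P = TC⁻¹.
C has determinant 2; C⁻¹ = [[3, 9/2, -10], [-2, -3, 7], [2, 5/2, -6]].
P = TC⁻¹ = [[-1, -1, 1], [-6, -28, -22]] · [[3, 9/2, -10], [-2, -3, 7], [2, 5/2, -6]] = [[1, 1, -3], [-6, 2, -4]].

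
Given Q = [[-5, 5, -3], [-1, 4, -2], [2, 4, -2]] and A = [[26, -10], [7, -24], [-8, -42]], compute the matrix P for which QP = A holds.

Q is on the left of P, so left-multiply by Q⁻¹: P = Q⁻¹A.
det Q = 6; the adjugate gives Q⁻¹ = [[0, -1/3, 1/3], [-1, 8/3, -7/6], [-2, 5, -5/2]].
P = Q⁻¹A = [[0, -1/3, 1/3], [-1, 8/3, -7/6], [-2, 5, -5/2]] · [[26, -10], [7, -24], [-8, -42]] = [[-5, -6], [2, -5], [3, 5]].

P = [[-5, -6], [2, -5], [3, 5]]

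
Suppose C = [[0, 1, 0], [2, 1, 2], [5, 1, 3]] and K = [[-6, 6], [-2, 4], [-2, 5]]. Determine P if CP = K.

Since C multiplies P on the left, P = C⁻¹K.
det C = 4; the adjugate gives C⁻¹ = [[1/4, -3/4, 1/2], [1, 0, 0], [-3/4, 5/4, -1/2]].
P = C⁻¹K = [[1/4, -3/4, 1/2], [1, 0, 0], [-3/4, 5/4, -1/2]] · [[-6, 6], [-2, 4], [-2, 5]] = [[-1, 1], [-6, 6], [3, -2]].

P = [[-1, 1], [-6, 6], [3, -2]]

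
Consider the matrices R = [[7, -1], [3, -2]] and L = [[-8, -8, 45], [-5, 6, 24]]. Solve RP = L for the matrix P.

Left-multiplying both sides by R⁻¹ gives P = R⁻¹L.
R has determinant -11; R⁻¹ = [[2/11, -1/11], [3/11, -7/11]].
P = R⁻¹L = [[2/11, -1/11], [3/11, -7/11]] · [[-8, -8, 45], [-5, 6, 24]] = [[-1, -2, 6], [1, -6, -3]].

P = [[-1, -2, 6], [1, -6, -3]]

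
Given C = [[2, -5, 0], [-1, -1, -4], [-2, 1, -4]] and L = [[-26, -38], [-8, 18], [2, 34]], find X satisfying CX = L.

X = [[2, -4], [6, 6], [0, -5]]

C is on the left of X, so left-multiply by C⁻¹: X = C⁻¹L.
det C = -4, so C⁻¹ = [[-2, 5, -5], [-1, 2, -2], [3/4, -2, 7/4]].
X = C⁻¹L = [[-2, 5, -5], [-1, 2, -2], [3/4, -2, 7/4]] · [[-26, -38], [-8, 18], [2, 34]] = [[2, -4], [6, 6], [0, -5]].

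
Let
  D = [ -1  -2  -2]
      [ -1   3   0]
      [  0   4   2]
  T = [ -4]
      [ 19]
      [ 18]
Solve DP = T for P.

P = [[-4], [5], [-1]]

Since D multiplies P on the left, P = D⁻¹T.
D has determinant -2; D⁻¹ = [[-3, 2, -3], [-1, 1, -1], [2, -2, 5/2]].
P = D⁻¹T = [[-3, 2, -3], [-1, 1, -1], [2, -2, 5/2]] · [[-4], [19], [18]] = [[-4], [5], [-1]].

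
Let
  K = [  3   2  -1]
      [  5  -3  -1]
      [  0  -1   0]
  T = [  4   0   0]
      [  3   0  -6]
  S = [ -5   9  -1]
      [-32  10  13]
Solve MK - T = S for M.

MK = S + T = [[-1, 9, -1], [-29, 10, 7]].
Since K sits to the right of M, M = (S + T)K⁻¹.
det K = 2; the adjugate gives K⁻¹ = [[-1/2, 1/2, -5/2], [0, 0, -1], [-5/2, 3/2, -19/2]].
M = (S + T)K⁻¹ = [[3, -2, 3], [-3, -4, -4]].

M = [[3, -2, 3], [-3, -4, -4]]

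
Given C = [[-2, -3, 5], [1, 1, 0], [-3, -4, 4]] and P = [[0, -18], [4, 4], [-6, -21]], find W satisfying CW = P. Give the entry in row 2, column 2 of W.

5

Since C multiplies W on the left, W = C⁻¹P.
C has determinant -1; C⁻¹ = [[-4, 8, 5], [4, -7, -5], [1, -1, -1]].
W = C⁻¹P = [[-4, 8, 5], [4, -7, -5], [1, -1, -1]] · [[0, -18], [4, 4], [-6, -21]] = [[2, -1], [2, 5], [2, -1]].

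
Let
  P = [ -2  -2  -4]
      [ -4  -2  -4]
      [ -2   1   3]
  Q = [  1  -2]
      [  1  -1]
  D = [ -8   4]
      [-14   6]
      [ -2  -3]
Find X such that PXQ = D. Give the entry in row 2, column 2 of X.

X = P⁻¹DQ⁻¹ (apply P⁻¹ on the left and Q⁻¹ on the right).
det P = -4; the adjugate gives P⁻¹ = [[1/2, -1/2, 0], [-5, 7/2, -2], [2, -3/2, 1]].
Q has determinant 1; Q⁻¹ = [[-1, 2], [-1, 1]].
P⁻¹D = [[3, -1], [-5, 7], [3, -4]].
X = (P⁻¹D)Q⁻¹ = [[-2, 5], [-2, -3], [1, 2]].

-3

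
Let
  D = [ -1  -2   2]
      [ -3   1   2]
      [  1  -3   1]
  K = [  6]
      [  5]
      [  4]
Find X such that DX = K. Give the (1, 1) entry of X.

Left-multiplying both sides by D⁻¹ gives X = D⁻¹K.
det D = -1; the adjugate gives D⁻¹ = [[-7, 4, 6], [-5, 3, 4], [-8, 5, 7]].
X = D⁻¹K = [[-7, 4, 6], [-5, 3, 4], [-8, 5, 7]] · [[6], [5], [4]] = [[2], [1], [5]].

2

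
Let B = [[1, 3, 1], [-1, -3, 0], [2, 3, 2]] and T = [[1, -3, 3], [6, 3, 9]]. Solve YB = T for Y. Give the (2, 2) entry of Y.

3

Since B sits to the right of Y, Y = TB⁻¹.
B has determinant 3; B⁻¹ = [[-2, -1, 1], [2/3, 0, -1/3], [1, 1, 0]].
Y = TB⁻¹ = [[1, -3, 3], [6, 3, 9]] · [[-2, -1, 1], [2/3, 0, -1/3], [1, 1, 0]] = [[-1, 2, 2], [-1, 3, 5]].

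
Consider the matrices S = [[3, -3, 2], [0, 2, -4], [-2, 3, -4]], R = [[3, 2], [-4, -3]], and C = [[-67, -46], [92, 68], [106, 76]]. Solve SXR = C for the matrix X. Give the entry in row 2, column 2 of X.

0

X = S⁻¹CR⁻¹ (apply S⁻¹ on the left and R⁻¹ on the right).
det S = -4; the adjugate gives S⁻¹ = [[-1, 3/2, -2], [-2, 2, -3], [-1, 3/4, -3/2]].
det R = -1, so R⁻¹ = [[3, 2], [-4, -3]].
S⁻¹C = [[-7, -4], [0, 0], [-23, -17]].
X = (S⁻¹C)R⁻¹ = [[-5, -2], [0, 0], [-1, 5]].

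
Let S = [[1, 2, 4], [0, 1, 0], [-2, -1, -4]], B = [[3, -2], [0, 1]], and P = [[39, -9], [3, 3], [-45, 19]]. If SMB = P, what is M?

Isolating M: multiply by S⁻¹ from the left and B⁻¹ from the right, so M = S⁻¹PB⁻¹.
det S = 4, so S⁻¹ = [[-1, 1, -1], [0, 1, 0], [1/2, -3/4, 1/4]].
B has determinant 3; B⁻¹ = [[1/3, 2/3], [0, 1]].
S⁻¹P = [[9, -7], [3, 3], [6, -2]].
M = (S⁻¹P)B⁻¹ = [[3, -1], [1, 5], [2, 2]].

M = [[3, -1], [1, 5], [2, 2]]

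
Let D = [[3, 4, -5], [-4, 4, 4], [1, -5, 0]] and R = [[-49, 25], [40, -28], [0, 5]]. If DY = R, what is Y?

Left-multiplying both sides by D⁻¹ gives Y = D⁻¹R.
det D = -4; the adjugate gives D⁻¹ = [[-5, -25/4, -9], [-1, -5/4, -2], [-4, -19/4, -7]].
Y = D⁻¹R = [[-5, -25/4, -9], [-1, -5/4, -2], [-4, -19/4, -7]] · [[-49, 25], [40, -28], [0, 5]] = [[-5, 5], [-1, 0], [6, -2]].

Y = [[-5, 5], [-1, 0], [6, -2]]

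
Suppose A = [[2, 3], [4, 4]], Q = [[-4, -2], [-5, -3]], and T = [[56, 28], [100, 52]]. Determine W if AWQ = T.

Isolating W: multiply by A⁻¹ from the left and Q⁻¹ from the right, so W = A⁻¹TQ⁻¹.
A has determinant -4; A⁻¹ = [[-1, 3/4], [1, -1/2]].
det Q = 2, so Q⁻¹ = [[-3/2, 1], [5/2, -2]].
A⁻¹T = [[19, 11], [6, 2]].
W = (A⁻¹T)Q⁻¹ = [[-1, -3], [-4, 2]].

W = [[-1, -3], [-4, 2]]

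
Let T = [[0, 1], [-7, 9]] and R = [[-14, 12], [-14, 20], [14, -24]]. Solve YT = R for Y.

T is on the right of Y, so right-multiply by T⁻¹: Y = RT⁻¹.
T has determinant 7; T⁻¹ = [[9/7, -1/7], [1, 0]].
Y = RT⁻¹ = [[-14, 12], [-14, 20], [14, -24]] · [[9/7, -1/7], [1, 0]] = [[-6, 2], [2, 2], [-6, -2]].

Y = [[-6, 2], [2, 2], [-6, -2]]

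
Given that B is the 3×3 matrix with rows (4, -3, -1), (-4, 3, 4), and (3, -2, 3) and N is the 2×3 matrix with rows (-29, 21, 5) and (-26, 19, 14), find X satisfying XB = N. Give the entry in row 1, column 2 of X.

3

Since B sits to the right of X, X = NB⁻¹.
det B = -3; the adjugate gives B⁻¹ = [[-17/3, -11/3, 3], [-8, -5, 4], [1/3, 1/3, 0]].
X = NB⁻¹ = [[-29, 21, 5], [-26, 19, 14]] · [[-17/3, -11/3, 3], [-8, -5, 4], [1/3, 1/3, 0]] = [[-2, 3, -3], [0, 5, -2]].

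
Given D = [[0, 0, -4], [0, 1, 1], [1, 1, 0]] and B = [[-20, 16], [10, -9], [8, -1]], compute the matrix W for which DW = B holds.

D is on the left of W, so left-multiply by D⁻¹: W = D⁻¹B.
D has determinant 4; D⁻¹ = [[-1/4, -1, 1], [1/4, 1, 0], [-1/4, 0, 0]].
W = D⁻¹B = [[-1/4, -1, 1], [1/4, 1, 0], [-1/4, 0, 0]] · [[-20, 16], [10, -9], [8, -1]] = [[3, 4], [5, -5], [5, -4]].

W = [[3, 4], [5, -5], [5, -4]]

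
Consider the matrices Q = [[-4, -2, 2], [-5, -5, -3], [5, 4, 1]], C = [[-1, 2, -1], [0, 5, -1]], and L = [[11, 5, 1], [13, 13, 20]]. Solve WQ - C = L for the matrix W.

WQ = L + C = [[10, 7, 0], [13, 18, 19]].
Right-multiplying both sides by Q⁻¹ gives W = (L + C)Q⁻¹.
det Q = 2; the adjugate gives Q⁻¹ = [[7/2, 5, 8], [-5, -7, -11], [5/2, 3, 5]].
W = (L + C)Q⁻¹ = [[0, 1, 3], [3, -4, 1]].

W = [[0, 1, 3], [3, -4, 1]]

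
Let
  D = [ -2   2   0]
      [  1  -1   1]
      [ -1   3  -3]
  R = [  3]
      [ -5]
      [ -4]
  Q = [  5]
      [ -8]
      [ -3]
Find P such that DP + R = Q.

P = [[-4], [-3], [-2]]

DP = Q − R = [[2], [-3], [1]].
Left-multiplying both sides by D⁻¹ gives P = D⁻¹(Q − R).
D has determinant 4; D⁻¹ = [[0, 3/2, 1/2], [1/2, 3/2, 1/2], [1/2, 1, 0]].
P = D⁻¹(Q − R) = [[-4], [-3], [-2]].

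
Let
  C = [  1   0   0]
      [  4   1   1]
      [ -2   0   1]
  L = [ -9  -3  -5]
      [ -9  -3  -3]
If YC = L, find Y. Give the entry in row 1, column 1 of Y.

Right-multiplying both sides by C⁻¹ gives Y = LC⁻¹.
det C = 1; the adjugate gives C⁻¹ = [[1, 0, 0], [-6, 1, -1], [2, 0, 1]].
Y = LC⁻¹ = [[-9, -3, -5], [-9, -3, -3]] · [[1, 0, 0], [-6, 1, -1], [2, 0, 1]] = [[-1, -3, -2], [3, -3, 0]].

-1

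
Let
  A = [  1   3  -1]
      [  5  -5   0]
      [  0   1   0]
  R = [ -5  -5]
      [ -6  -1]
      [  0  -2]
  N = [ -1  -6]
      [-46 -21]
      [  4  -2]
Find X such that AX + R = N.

X = [[-4, -4], [4, 0], [4, -3]]

AX = N − R = [[4, -1], [-40, -20], [4, 0]].
A is on the left of X, so left-multiply by A⁻¹: X = A⁻¹(N − R).
A has determinant -5; A⁻¹ = [[0, 1/5, 1], [0, 0, 1], [-1, 1/5, 4]].
X = A⁻¹(N − R) = [[-4, -4], [4, 0], [4, -3]].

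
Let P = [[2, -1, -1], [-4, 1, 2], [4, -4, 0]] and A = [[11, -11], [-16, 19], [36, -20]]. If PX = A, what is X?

X = [[3, -2], [-6, 3], [1, 4]]

Since P multiplies X on the left, X = P⁻¹A.
det P = -4; the adjugate gives P⁻¹ = [[-2, -1, 1/4], [-2, -1, 0], [-3, -1, 1/2]].
X = P⁻¹A = [[-2, -1, 1/4], [-2, -1, 0], [-3, -1, 1/2]] · [[11, -11], [-16, 19], [36, -20]] = [[3, -2], [-6, 3], [1, 4]].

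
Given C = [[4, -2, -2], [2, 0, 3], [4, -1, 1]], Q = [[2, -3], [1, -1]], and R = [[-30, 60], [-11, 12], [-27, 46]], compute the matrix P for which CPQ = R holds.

P = C⁻¹RQ⁻¹ (apply C⁻¹ on the left and Q⁻¹ on the right).
det C = -4, so C⁻¹ = [[-3/4, -1, 3/2], [-5/2, -3, 4], [1/2, 1, -1]].
Q has determinant 1; Q⁻¹ = [[-1, 3], [-1, 2]].
C⁻¹R = [[-7, 12], [0, -2], [1, -4]].
P = (C⁻¹R)Q⁻¹ = [[-5, 3], [2, -4], [3, -5]].

P = [[-5, 3], [2, -4], [3, -5]]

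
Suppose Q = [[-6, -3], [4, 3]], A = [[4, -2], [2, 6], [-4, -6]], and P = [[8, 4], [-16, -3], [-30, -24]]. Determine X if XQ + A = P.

X = [[2, 4], [3, 0], [1, -5]]

XQ = P − A = [[4, 6], [-18, -9], [-26, -18]].
Q is on the right of X, so right-multiply by Q⁻¹: X = (P − A)Q⁻¹.
det Q = -6, so Q⁻¹ = [[-1/2, -1/2], [2/3, 1]].
X = (P − A)Q⁻¹ = [[2, 4], [3, 0], [1, -5]].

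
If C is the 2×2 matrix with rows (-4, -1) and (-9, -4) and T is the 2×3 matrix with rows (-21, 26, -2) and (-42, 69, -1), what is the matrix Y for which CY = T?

C is on the left of Y, so left-multiply by C⁻¹: Y = C⁻¹T.
det C = 7, so C⁻¹ = [[-4/7, 1/7], [9/7, -4/7]].
Y = C⁻¹T = [[-4/7, 1/7], [9/7, -4/7]] · [[-21, 26, -2], [-42, 69, -1]] = [[6, -5, 1], [-3, -6, -2]].

Y = [[6, -5, 1], [-3, -6, -2]]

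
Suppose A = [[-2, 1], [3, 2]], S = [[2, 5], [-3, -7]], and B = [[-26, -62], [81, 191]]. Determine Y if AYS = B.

Y = [[2, -5], [0, -4]]

Y = A⁻¹BS⁻¹ (apply A⁻¹ on the left and S⁻¹ on the right).
det A = -7; the adjugate gives A⁻¹ = [[-2/7, 1/7], [3/7, 2/7]].
det S = 1, so S⁻¹ = [[-7, -5], [3, 2]].
A⁻¹B = [[19, 45], [12, 28]].
Y = (A⁻¹B)S⁻¹ = [[2, -5], [0, -4]].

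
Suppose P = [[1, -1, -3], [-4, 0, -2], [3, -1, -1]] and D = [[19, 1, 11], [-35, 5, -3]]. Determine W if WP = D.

W = [[1, -6, -2], [-2, 6, -3]]

Since P sits to the right of W, W = DP⁻¹.
det P = -4, so P⁻¹ = [[1/2, -1/2, -1/2], [5/2, -2, -7/2], [-1, 1/2, 1]].
W = DP⁻¹ = [[19, 1, 11], [-35, 5, -3]] · [[1/2, -1/2, -1/2], [5/2, -2, -7/2], [-1, 1/2, 1]] = [[1, -6, -2], [-2, 6, -3]].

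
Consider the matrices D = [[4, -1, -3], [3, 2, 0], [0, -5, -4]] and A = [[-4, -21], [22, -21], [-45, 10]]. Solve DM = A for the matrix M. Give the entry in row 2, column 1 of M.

5

D is on the left of M, so left-multiply by D⁻¹: M = D⁻¹A.
D has determinant 1; D⁻¹ = [[-8, 11, 6], [12, -16, -9], [-15, 20, 11]].
M = D⁻¹A = [[-8, 11, 6], [12, -16, -9], [-15, 20, 11]] · [[-4, -21], [22, -21], [-45, 10]] = [[4, -3], [5, -6], [5, 5]].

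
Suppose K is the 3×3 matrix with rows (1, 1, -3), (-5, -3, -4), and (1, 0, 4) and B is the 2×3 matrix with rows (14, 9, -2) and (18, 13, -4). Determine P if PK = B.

P = [[6, -1, 3], [4, -3, -1]]

K is on the right of P, so right-multiply by K⁻¹: P = BK⁻¹.
K has determinant -5; K⁻¹ = [[12/5, 4/5, 13/5], [-16/5, -7/5, -19/5], [-3/5, -1/5, -2/5]].
P = BK⁻¹ = [[14, 9, -2], [18, 13, -4]] · [[12/5, 4/5, 13/5], [-16/5, -7/5, -19/5], [-3/5, -1/5, -2/5]] = [[6, -1, 3], [4, -3, -1]].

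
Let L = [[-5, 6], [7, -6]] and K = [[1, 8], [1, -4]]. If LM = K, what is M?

M = [[1, 2], [1, 3]]

Since L multiplies M on the left, M = L⁻¹K.
det L = -12; the adjugate gives L⁻¹ = [[1/2, 1/2], [7/12, 5/12]].
M = L⁻¹K = [[1/2, 1/2], [7/12, 5/12]] · [[1, 8], [1, -4]] = [[1, 2], [1, 3]].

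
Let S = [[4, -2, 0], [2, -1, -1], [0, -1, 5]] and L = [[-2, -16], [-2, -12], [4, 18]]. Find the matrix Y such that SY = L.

Left-multiplying both sides by S⁻¹ gives Y = S⁻¹L.
S has determinant -4; S⁻¹ = [[3/2, -5/2, -1/2], [5/2, -5, -1], [1/2, -1, 0]].
Y = S⁻¹L = [[3/2, -5/2, -1/2], [5/2, -5, -1], [1/2, -1, 0]] · [[-2, -16], [-2, -12], [4, 18]] = [[0, -3], [1, 2], [1, 4]].

Y = [[0, -3], [1, 2], [1, 4]]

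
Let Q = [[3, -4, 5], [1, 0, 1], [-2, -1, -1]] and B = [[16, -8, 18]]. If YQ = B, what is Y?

Y = [[3, -1, -4]]

Right-multiplying both sides by Q⁻¹ gives Y = BQ⁻¹.
det Q = 2, so Q⁻¹ = [[1/2, -9/2, -2], [-1/2, 7/2, 1], [-1/2, 11/2, 2]].
Y = BQ⁻¹ = [[16, -8, 18]] · [[1/2, -9/2, -2], [-1/2, 7/2, 1], [-1/2, 11/2, 2]] = [[3, -1, -4]].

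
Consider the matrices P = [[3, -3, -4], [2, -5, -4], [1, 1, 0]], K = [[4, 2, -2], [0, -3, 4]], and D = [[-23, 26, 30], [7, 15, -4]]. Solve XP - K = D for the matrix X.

XP = D + K = [[-19, 28, 28], [7, 12, 0]].
Right-multiplying both sides by P⁻¹ gives X = (D + K)P⁻¹.
det P = -4; the adjugate gives P⁻¹ = [[-1, 1, 2], [1, -1, -1], [-7/4, 3/2, 9/4]].
X = (D + K)P⁻¹ = [[-2, -5, -3], [5, -5, 2]].

X = [[-2, -5, -3], [5, -5, 2]]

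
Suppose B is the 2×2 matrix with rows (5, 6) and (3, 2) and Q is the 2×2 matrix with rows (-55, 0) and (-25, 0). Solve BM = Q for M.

Left-multiplying both sides by B⁻¹ gives M = B⁻¹Q.
det B = -8, so B⁻¹ = [[-1/4, 3/4], [3/8, -5/8]].
M = B⁻¹Q = [[-1/4, 3/4], [3/8, -5/8]] · [[-55, 0], [-25, 0]] = [[-5, 0], [-5, 0]].

M = [[-5, 0], [-5, 0]]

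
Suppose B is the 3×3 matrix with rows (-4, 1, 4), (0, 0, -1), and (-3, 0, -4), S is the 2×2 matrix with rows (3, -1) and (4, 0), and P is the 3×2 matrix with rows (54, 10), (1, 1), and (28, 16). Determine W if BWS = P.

W = [[4, -5], [2, 5], [1, -1]]

Left-multiply by B⁻¹ and right-multiply by S⁻¹: W = B⁻¹PS⁻¹.
B has determinant 3; B⁻¹ = [[0, 4/3, -1/3], [1, 28/3, -4/3], [0, -1, 0]].
S has determinant 4; S⁻¹ = [[0, 1/4], [-1, 3/4]].
B⁻¹P = [[-8, -4], [26, -2], [-1, -1]].
W = (B⁻¹P)S⁻¹ = [[4, -5], [2, 5], [1, -1]].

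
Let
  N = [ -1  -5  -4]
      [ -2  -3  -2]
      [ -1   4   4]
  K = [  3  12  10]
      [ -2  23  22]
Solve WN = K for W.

W = [[1, -3, 2], [2, -3, 6]]

Since N sits to the right of W, W = KN⁻¹.
det N = -2, so N⁻¹ = [[2, -2, 1], [-5, 4, -3], [11/2, -9/2, 7/2]].
W = KN⁻¹ = [[3, 12, 10], [-2, 23, 22]] · [[2, -2, 1], [-5, 4, -3], [11/2, -9/2, 7/2]] = [[1, -3, 2], [2, -3, 6]].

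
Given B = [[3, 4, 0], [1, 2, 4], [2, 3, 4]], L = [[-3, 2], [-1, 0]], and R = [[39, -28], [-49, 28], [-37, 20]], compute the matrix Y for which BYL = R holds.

Y = B⁻¹RL⁻¹ (apply B⁻¹ on the left and L⁻¹ on the right).
det B = 4; the adjugate gives B⁻¹ = [[-1, -4, 4], [1, 3, -3], [-1/4, -1/4, 1/2]].
det L = 2; the adjugate gives L⁻¹ = [[0, -1], [1/2, -3/2]].
B⁻¹R = [[9, -4], [3, -4], [-16, 10]].
Y = (B⁻¹R)L⁻¹ = [[-2, -3], [-2, 3], [5, 1]].

Y = [[-2, -3], [-2, 3], [5, 1]]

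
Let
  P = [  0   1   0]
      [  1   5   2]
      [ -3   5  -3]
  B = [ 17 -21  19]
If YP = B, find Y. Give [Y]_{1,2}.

P is on the right of Y, so right-multiply by P⁻¹: Y = BP⁻¹.
P has determinant -3; P⁻¹ = [[25/3, -1, -2/3], [1, 0, 0], [-20/3, 1, 1/3]].
Y = BP⁻¹ = [[17, -21, 19]] · [[25/3, -1, -2/3], [1, 0, 0], [-20/3, 1, 1/3]] = [[-6, 2, -5]].

2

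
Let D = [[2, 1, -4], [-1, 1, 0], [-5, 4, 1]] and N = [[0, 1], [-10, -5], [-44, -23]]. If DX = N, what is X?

X = [[6, 6], [-4, 1], [2, 3]]

Left-multiplying both sides by D⁻¹ gives X = D⁻¹N.
det D = -1; the adjugate gives D⁻¹ = [[-1, 17, -4], [-1, 18, -4], [-1, 13, -3]].
X = D⁻¹N = [[-1, 17, -4], [-1, 18, -4], [-1, 13, -3]] · [[0, 1], [-10, -5], [-44, -23]] = [[6, 6], [-4, 1], [2, 3]].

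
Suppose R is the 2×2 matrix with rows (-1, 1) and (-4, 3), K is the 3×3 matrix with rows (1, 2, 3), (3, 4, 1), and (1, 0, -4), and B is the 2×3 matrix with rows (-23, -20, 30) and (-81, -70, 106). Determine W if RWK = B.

W = [[-1, 3, 4], [5, -5, -1]]

Isolating W: multiply by R⁻¹ from the left and K⁻¹ from the right, so W = R⁻¹BK⁻¹.
R has determinant 1; R⁻¹ = [[3, -1], [4, -1]].
det K = -2; the adjugate gives K⁻¹ = [[8, -4, 5], [-13/2, 7/2, -4], [2, -1, 1]].
R⁻¹B = [[12, 10, -16], [-11, -10, 14]].
W = (R⁻¹B)K⁻¹ = [[-1, 3, 4], [5, -5, -1]].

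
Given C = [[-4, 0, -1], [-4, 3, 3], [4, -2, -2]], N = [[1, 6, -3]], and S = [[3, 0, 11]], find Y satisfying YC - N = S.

Y = [[-2, 4, 3]]

YC = S + N = [[4, 6, 8]].
C is on the right of Y, so right-multiply by C⁻¹: Y = (S + N)C⁻¹.
C has determinant 4; C⁻¹ = [[0, 1/2, 3/4], [1, 3, 4], [-1, -2, -3]].
Y = (S + N)C⁻¹ = [[-2, 4, 3]].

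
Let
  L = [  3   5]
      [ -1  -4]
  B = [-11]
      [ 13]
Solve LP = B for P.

P = [[3], [-4]]

Left-multiplying both sides by L⁻¹ gives P = L⁻¹B.
det L = -7; the adjugate gives L⁻¹ = [[4/7, 5/7], [-1/7, -3/7]].
P = L⁻¹B = [[4/7, 5/7], [-1/7, -3/7]] · [[-11], [13]] = [[3], [-4]].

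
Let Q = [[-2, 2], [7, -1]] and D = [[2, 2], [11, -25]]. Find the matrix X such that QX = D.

Since Q multiplies X on the left, X = Q⁻¹D.
det Q = -12; the adjugate gives Q⁻¹ = [[1/12, 1/6], [7/12, 1/6]].
X = Q⁻¹D = [[1/12, 1/6], [7/12, 1/6]] · [[2, 2], [11, -25]] = [[2, -4], [3, -3]].

X = [[2, -4], [3, -3]]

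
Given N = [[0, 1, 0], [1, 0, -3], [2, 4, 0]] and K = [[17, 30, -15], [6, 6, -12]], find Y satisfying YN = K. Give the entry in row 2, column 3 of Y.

1

N is on the right of Y, so right-multiply by N⁻¹: Y = KN⁻¹.
N has determinant -6; N⁻¹ = [[-2, 0, 1/2], [1, 0, 0], [-2/3, -1/3, 1/6]].
Y = KN⁻¹ = [[17, 30, -15], [6, 6, -12]] · [[-2, 0, 1/2], [1, 0, 0], [-2/3, -1/3, 1/6]] = [[6, 5, 6], [2, 4, 1]].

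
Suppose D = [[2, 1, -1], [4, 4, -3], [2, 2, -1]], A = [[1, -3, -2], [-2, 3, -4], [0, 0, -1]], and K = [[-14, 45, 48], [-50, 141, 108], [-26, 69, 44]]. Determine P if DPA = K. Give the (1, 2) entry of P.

P = D⁻¹KA⁻¹ (apply D⁻¹ on the left and A⁻¹ on the right).
D has determinant 2; D⁻¹ = [[1, -1/2, 1/2], [-1, 0, 1], [0, -1, 2]].
det A = 3; the adjugate gives A⁻¹ = [[-1, -1, 6], [-2/3, -1/3, 8/3], [0, 0, -1]].
D⁻¹K = [[-2, 9, 16], [-12, 24, -4], [-2, -3, -20]].
P = (D⁻¹K)A⁻¹ = [[-4, -1, -4], [-4, 4, -4], [4, 3, 0]].

-1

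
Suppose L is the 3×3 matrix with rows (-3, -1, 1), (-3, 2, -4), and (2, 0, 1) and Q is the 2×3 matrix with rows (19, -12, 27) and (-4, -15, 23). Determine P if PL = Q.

P = [[2, -5, 5], [5, -5, -2]]

Right-multiplying both sides by L⁻¹ gives P = QL⁻¹.
det L = -5; the adjugate gives L⁻¹ = [[-2/5, -1/5, -2/5], [1, 1, 3], [4/5, 2/5, 9/5]].
P = QL⁻¹ = [[19, -12, 27], [-4, -15, 23]] · [[-2/5, -1/5, -2/5], [1, 1, 3], [4/5, 2/5, 9/5]] = [[2, -5, 5], [5, -5, -2]].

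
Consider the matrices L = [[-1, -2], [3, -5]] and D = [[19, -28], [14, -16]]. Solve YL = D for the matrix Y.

Right-multiplying both sides by L⁻¹ gives Y = DL⁻¹.
det L = 11, so L⁻¹ = [[-5/11, 2/11], [-3/11, -1/11]].
Y = DL⁻¹ = [[19, -28], [14, -16]] · [[-5/11, 2/11], [-3/11, -1/11]] = [[-1, 6], [-2, 4]].

Y = [[-1, 6], [-2, 4]]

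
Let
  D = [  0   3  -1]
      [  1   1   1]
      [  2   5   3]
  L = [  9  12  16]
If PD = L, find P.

Right-multiplying both sides by D⁻¹ gives P = LD⁻¹.
det D = -6; the adjugate gives D⁻¹ = [[1/3, 7/3, -2/3], [1/6, -1/3, 1/6], [-1/2, -1, 1/2]].
P = LD⁻¹ = [[9, 12, 16]] · [[1/3, 7/3, -2/3], [1/6, -1/3, 1/6], [-1/2, -1, 1/2]] = [[-3, 1, 4]].

P = [[-3, 1, 4]]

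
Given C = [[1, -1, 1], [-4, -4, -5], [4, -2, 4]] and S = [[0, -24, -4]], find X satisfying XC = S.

Since C sits to the right of X, X = SC⁻¹.
det C = 2; the adjugate gives C⁻¹ = [[-13, 1, 9/2], [-2, 0, 1/2], [12, -1, -4]].
X = SC⁻¹ = [[0, -24, -4]] · [[-13, 1, 9/2], [-2, 0, 1/2], [12, -1, -4]] = [[0, 4, 4]].

X = [[0, 4, 4]]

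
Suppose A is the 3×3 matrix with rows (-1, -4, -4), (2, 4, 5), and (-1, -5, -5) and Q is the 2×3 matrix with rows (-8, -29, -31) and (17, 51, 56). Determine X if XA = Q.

Right-multiplying both sides by A⁻¹ gives X = QA⁻¹.
det A = -1, so A⁻¹ = [[-5, 0, 4], [-5, -1, 3], [6, 1, -4]].
X = QA⁻¹ = [[-8, -29, -31], [17, 51, 56]] · [[-5, 0, 4], [-5, -1, 3], [6, 1, -4]] = [[-1, -2, 5], [-4, 5, -3]].

X = [[-1, -2, 5], [-4, 5, -3]]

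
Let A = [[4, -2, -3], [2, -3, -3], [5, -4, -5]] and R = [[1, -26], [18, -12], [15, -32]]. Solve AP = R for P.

A is on the left of P, so left-multiply by A⁻¹: P = A⁻¹R.
det A = 1; the adjugate gives A⁻¹ = [[3, 2, -3], [-5, -5, 6], [7, 6, -8]].
P = A⁻¹R = [[3, 2, -3], [-5, -5, 6], [7, 6, -8]] · [[1, -26], [18, -12], [15, -32]] = [[-6, -6], [-5, -2], [-5, 2]].

P = [[-6, -6], [-5, -2], [-5, 2]]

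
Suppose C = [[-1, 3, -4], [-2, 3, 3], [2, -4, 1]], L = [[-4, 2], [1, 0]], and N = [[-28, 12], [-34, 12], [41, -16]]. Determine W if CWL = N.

W = [[0, -1], [2, -3], [0, -1]]

Left-multiply by C⁻¹ and right-multiply by L⁻¹: W = C⁻¹NL⁻¹.
det C = 1, so C⁻¹ = [[15, 13, 21], [8, 7, 11], [2, 2, 3]].
det L = -2, so L⁻¹ = [[0, 1], [1/2, 2]].
C⁻¹N = [[-1, 0], [-11, 4], [-1, 0]].
W = (C⁻¹N)L⁻¹ = [[0, -1], [2, -3], [0, -1]].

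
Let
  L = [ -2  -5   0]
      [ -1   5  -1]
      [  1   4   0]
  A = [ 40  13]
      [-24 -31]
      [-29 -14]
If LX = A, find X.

X = [[-5, 6], [-6, -5], [-1, 0]]

L is on the left of X, so left-multiply by L⁻¹: X = L⁻¹A.
det L = -3, so L⁻¹ = [[-4/3, 0, -5/3], [1/3, 0, 2/3], [3, -1, 5]].
X = L⁻¹A = [[-4/3, 0, -5/3], [1/3, 0, 2/3], [3, -1, 5]] · [[40, 13], [-24, -31], [-29, -14]] = [[-5, 6], [-6, -5], [-1, 0]].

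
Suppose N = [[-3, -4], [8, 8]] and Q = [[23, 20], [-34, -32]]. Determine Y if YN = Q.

Right-multiplying both sides by N⁻¹ gives Y = QN⁻¹.
det N = 8; the adjugate gives N⁻¹ = [[1, 1/2], [-1, -3/8]].
Y = QN⁻¹ = [[23, 20], [-34, -32]] · [[1, 1/2], [-1, -3/8]] = [[3, 4], [-2, -5]].

Y = [[3, 4], [-2, -5]]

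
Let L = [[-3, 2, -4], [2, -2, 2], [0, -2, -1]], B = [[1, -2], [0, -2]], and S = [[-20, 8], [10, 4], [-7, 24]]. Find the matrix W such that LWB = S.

Left-multiply by L⁻¹ and right-multiply by B⁻¹: W = L⁻¹SB⁻¹.
det L = 2; the adjugate gives L⁻¹ = [[3, 5, -2], [1, 3/2, -1], [-2, -3, 1]].
B has determinant -2; B⁻¹ = [[1, -1], [0, -1/2]].
L⁻¹S = [[4, -4], [2, -10], [3, -4]].
W = (L⁻¹S)B⁻¹ = [[4, -2], [2, 3], [3, -1]].

W = [[4, -2], [2, 3], [3, -1]]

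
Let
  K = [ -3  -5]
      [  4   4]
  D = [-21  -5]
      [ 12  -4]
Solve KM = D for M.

M = [[-3, -5], [6, 4]]

Since K multiplies M on the left, M = K⁻¹D.
det K = 8, so K⁻¹ = [[1/2, 5/8], [-1/2, -3/8]].
M = K⁻¹D = [[1/2, 5/8], [-1/2, -3/8]] · [[-21, -5], [12, -4]] = [[-3, -5], [6, 4]].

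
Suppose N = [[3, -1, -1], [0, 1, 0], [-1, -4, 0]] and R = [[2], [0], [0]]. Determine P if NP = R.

P = [[0], [0], [-2]]

Since N multiplies P on the left, P = N⁻¹R.
N has determinant -1; N⁻¹ = [[0, -4, -1], [0, 1, 0], [-1, -13, -3]].
P = N⁻¹R = [[0, -4, -1], [0, 1, 0], [-1, -13, -3]] · [[2], [0], [0]] = [[0], [0], [-2]].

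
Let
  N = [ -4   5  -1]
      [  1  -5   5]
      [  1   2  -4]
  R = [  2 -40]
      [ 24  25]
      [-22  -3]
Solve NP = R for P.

P = [[-6, 5], [-4, -4], [2, 0]]

N is on the left of P, so left-multiply by N⁻¹: P = N⁻¹R.
det N = -2; the adjugate gives N⁻¹ = [[-5, -9, -10], [-9/2, -17/2, -19/2], [-7/2, -13/2, -15/2]].
P = N⁻¹R = [[-5, -9, -10], [-9/2, -17/2, -19/2], [-7/2, -13/2, -15/2]] · [[2, -40], [24, 25], [-22, -3]] = [[-6, 5], [-4, -4], [2, 0]].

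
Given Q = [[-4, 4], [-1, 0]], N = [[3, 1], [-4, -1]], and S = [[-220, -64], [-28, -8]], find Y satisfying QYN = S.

Y = [[4, -4], [-5, 3]]

Left-multiply by Q⁻¹ and right-multiply by N⁻¹: Y = Q⁻¹SN⁻¹.
Q has determinant 4; Q⁻¹ = [[0, -1], [1/4, -1]].
det N = 1, so N⁻¹ = [[-1, -1], [4, 3]].
Q⁻¹S = [[28, 8], [-27, -8]].
Y = (Q⁻¹S)N⁻¹ = [[4, -4], [-5, 3]].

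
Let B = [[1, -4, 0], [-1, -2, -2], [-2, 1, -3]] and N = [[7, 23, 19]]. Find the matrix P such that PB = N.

P = [[-4, -5, -3]]

B is on the right of P, so right-multiply by B⁻¹: P = NB⁻¹.
B has determinant 4; B⁻¹ = [[2, -3, 2], [1/4, -3/4, 1/2], [-5/4, 7/4, -3/2]].
P = NB⁻¹ = [[7, 23, 19]] · [[2, -3, 2], [1/4, -3/4, 1/2], [-5/4, 7/4, -3/2]] = [[-4, -5, -3]].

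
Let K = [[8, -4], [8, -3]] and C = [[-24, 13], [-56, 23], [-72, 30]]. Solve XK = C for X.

X = [[-4, 1], [-2, -5], [-3, -6]]

Right-multiplying both sides by K⁻¹ gives X = CK⁻¹.
K has determinant 8; K⁻¹ = [[-3/8, 1/2], [-1, 1]].
X = CK⁻¹ = [[-24, 13], [-56, 23], [-72, 30]] · [[-3/8, 1/2], [-1, 1]] = [[-4, 1], [-2, -5], [-3, -6]].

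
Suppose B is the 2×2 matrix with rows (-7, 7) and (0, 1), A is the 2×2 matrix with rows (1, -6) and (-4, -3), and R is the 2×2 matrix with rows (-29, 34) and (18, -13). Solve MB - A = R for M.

M = [[4, 0], [-2, -2]]

MB = R + A = [[-28, 28], [14, -16]].
Since B sits to the right of M, M = (R + A)B⁻¹.
det B = -7; the adjugate gives B⁻¹ = [[-1/7, 1], [0, 1]].
M = (R + A)B⁻¹ = [[4, 0], [-2, -2]].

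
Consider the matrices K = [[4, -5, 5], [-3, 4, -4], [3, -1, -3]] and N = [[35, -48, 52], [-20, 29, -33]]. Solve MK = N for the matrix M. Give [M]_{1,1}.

Since K sits to the right of M, M = NK⁻¹.
det K = -4; the adjugate gives K⁻¹ = [[4, 5, 0], [21/4, 27/4, -1/4], [9/4, 11/4, -1/4]].
M = NK⁻¹ = [[35, -48, 52], [-20, 29, -33]] · [[4, 5, 0], [21/4, 27/4, -1/4], [9/4, 11/4, -1/4]] = [[5, -6, -1], [-2, 5, 1]].

5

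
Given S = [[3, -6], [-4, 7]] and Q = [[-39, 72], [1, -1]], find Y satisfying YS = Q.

Right-multiplying both sides by S⁻¹ gives Y = QS⁻¹.
det S = -3, so S⁻¹ = [[-7/3, -2], [-4/3, -1]].
Y = QS⁻¹ = [[-39, 72], [1, -1]] · [[-7/3, -2], [-4/3, -1]] = [[-5, 6], [-1, -1]].

Y = [[-5, 6], [-1, -1]]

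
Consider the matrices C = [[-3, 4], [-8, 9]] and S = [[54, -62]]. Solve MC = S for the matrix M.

Right-multiplying both sides by C⁻¹ gives M = SC⁻¹.
det C = 5; the adjugate gives C⁻¹ = [[9/5, -4/5], [8/5, -3/5]].
M = SC⁻¹ = [[54, -62]] · [[9/5, -4/5], [8/5, -3/5]] = [[-2, -6]].

M = [[-2, -6]]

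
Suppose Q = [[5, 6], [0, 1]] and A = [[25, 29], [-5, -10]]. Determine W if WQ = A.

W = [[5, -1], [-1, -4]]

Right-multiplying both sides by Q⁻¹ gives W = AQ⁻¹.
det Q = 5; the adjugate gives Q⁻¹ = [[1/5, -6/5], [0, 1]].
W = AQ⁻¹ = [[25, 29], [-5, -10]] · [[1/5, -6/5], [0, 1]] = [[5, -1], [-1, -4]].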